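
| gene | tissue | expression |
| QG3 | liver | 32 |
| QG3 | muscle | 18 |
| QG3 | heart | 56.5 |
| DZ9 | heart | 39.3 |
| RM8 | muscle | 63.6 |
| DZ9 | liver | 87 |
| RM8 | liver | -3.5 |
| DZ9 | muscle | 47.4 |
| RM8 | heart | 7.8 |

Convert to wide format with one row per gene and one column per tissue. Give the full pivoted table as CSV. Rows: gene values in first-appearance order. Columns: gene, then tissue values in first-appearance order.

gene,liver,muscle,heart
QG3,32,18,56.5
DZ9,87,47.4,39.3
RM8,-3.5,63.6,7.8

Columns: gene plus the 3 distinct tissue values (liver, muscle, heart).
For example, row QG3 column liver takes expression=32 from the long row (QG3, liver).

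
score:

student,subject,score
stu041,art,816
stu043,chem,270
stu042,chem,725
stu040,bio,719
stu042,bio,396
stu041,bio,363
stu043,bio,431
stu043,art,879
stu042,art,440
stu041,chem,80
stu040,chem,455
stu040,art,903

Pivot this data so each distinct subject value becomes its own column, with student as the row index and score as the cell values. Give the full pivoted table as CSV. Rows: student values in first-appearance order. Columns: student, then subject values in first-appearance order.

student,art,chem,bio
stu041,816,80,363
stu043,879,270,431
stu042,440,725,396
stu040,903,455,719

Columns: student plus the 3 distinct subject values (art, chem, bio).
For example, row stu041 column art takes score=816 from the long row (stu041, art).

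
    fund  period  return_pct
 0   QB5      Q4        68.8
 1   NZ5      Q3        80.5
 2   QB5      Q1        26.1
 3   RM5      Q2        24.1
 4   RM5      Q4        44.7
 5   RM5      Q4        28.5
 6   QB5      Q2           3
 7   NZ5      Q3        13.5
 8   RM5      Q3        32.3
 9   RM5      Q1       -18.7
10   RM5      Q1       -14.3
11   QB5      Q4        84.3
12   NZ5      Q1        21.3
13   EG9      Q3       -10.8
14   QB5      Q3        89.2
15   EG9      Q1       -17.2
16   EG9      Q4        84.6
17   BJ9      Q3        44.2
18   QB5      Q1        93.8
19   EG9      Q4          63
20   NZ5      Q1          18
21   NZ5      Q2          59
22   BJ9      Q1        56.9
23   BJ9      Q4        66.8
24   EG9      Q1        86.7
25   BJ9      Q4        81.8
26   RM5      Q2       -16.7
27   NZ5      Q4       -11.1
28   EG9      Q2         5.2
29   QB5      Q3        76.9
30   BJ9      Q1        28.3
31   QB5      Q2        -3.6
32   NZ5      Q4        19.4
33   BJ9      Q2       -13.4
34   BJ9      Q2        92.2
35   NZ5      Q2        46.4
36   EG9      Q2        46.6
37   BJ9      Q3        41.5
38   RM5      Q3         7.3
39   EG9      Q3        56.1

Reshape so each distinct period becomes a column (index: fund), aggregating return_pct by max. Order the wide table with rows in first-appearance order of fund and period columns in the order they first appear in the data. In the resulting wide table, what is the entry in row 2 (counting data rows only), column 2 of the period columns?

80.5

With rows in first-appearance order of fund, row 2 is fund=NZ5. period columns in first-appearance order: Q4, Q3, Q1, Q2; column 2 is Q3.
Long rows with fund=NZ5, period=Q3: max(80.5, 13.5) = 80.5.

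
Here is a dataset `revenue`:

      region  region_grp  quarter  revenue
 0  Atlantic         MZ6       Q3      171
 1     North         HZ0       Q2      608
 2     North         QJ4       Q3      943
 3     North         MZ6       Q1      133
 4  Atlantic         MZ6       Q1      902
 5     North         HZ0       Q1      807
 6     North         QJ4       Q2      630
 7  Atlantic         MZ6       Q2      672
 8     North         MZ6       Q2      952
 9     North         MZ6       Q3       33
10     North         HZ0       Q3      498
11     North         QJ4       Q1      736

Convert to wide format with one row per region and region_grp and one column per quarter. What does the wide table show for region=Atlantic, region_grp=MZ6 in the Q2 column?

Wide layout: rows indexed by region and region_grp, columns are the 3 distinct quarter values (Q3, Q2, Q1).
Cell (region=Atlantic, region_grp=MZ6, quarter=Q2) draws from the long row where region=Atlantic, region_grp=MZ6 and quarter=Q2, which has revenue=672.

672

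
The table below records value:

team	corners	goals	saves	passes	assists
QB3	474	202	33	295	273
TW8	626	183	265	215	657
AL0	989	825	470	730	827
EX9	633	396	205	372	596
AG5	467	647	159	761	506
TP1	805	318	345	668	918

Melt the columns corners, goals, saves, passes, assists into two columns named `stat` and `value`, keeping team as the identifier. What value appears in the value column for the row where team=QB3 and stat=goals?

Unpivoting turns each (team, wide-column) pair into one long row.
The wide cell at row QB3, column goals holds 202, so the long row (QB3, goals) has value=202.

202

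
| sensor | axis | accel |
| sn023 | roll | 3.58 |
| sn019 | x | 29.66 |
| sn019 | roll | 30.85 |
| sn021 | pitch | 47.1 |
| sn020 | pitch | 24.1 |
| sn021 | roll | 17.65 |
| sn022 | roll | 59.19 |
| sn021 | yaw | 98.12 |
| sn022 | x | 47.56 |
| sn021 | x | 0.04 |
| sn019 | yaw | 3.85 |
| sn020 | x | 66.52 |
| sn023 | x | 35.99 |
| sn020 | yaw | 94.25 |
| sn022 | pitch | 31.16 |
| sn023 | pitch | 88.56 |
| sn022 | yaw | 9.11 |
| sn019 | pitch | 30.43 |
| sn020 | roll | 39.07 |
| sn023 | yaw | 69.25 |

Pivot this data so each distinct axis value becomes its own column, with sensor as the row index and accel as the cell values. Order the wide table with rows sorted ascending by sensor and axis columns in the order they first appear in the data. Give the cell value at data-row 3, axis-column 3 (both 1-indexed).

With rows sorted ascending by sensor, row 3 is sensor=sn021. axis columns in first-appearance order: roll, x, pitch, yaw; column 3 is pitch.
Long rows with sensor=sn021, axis=pitch: accel = 47.1.

47.1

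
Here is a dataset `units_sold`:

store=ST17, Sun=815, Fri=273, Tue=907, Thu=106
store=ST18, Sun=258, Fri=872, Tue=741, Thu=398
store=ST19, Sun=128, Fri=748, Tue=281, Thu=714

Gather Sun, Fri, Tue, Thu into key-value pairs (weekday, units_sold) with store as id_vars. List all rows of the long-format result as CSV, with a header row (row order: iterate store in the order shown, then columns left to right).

Each (store, column) pair becomes one row: 3 × 4 = 12 rows.
For example, (ST17, Sun) → units_sold=815.

store,weekday,units_sold
ST17,Sun,815
ST17,Fri,273
ST17,Tue,907
ST17,Thu,106
ST18,Sun,258
ST18,Fri,872
ST18,Tue,741
ST18,Thu,398
ST19,Sun,128
ST19,Fri,748
ST19,Tue,281
ST19,Thu,714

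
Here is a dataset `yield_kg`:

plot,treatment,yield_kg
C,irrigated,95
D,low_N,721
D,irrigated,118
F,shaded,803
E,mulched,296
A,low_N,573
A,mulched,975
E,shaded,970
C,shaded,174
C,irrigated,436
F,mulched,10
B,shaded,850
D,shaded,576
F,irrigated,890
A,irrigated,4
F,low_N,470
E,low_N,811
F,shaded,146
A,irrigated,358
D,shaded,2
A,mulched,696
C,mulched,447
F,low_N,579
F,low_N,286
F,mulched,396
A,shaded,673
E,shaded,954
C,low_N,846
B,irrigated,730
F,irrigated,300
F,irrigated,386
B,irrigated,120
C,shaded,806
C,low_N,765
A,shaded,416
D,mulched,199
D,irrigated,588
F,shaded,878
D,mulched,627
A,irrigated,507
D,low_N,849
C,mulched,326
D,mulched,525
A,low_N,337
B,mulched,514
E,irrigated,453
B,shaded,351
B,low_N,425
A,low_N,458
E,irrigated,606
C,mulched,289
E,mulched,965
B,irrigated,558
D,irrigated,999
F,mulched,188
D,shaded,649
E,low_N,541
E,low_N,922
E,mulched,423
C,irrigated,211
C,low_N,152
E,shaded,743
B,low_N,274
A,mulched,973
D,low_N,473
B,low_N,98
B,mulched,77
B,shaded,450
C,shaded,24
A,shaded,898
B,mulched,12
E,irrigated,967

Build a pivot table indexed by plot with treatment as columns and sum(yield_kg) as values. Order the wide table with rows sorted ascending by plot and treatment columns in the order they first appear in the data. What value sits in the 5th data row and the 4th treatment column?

With rows sorted ascending by plot, row 5 is plot=E. treatment columns in first-appearance order: irrigated, low_N, shaded, mulched; column 4 is mulched.
Long rows with plot=E, treatment=mulched: 296 + 965 + 423 = 1684.

1684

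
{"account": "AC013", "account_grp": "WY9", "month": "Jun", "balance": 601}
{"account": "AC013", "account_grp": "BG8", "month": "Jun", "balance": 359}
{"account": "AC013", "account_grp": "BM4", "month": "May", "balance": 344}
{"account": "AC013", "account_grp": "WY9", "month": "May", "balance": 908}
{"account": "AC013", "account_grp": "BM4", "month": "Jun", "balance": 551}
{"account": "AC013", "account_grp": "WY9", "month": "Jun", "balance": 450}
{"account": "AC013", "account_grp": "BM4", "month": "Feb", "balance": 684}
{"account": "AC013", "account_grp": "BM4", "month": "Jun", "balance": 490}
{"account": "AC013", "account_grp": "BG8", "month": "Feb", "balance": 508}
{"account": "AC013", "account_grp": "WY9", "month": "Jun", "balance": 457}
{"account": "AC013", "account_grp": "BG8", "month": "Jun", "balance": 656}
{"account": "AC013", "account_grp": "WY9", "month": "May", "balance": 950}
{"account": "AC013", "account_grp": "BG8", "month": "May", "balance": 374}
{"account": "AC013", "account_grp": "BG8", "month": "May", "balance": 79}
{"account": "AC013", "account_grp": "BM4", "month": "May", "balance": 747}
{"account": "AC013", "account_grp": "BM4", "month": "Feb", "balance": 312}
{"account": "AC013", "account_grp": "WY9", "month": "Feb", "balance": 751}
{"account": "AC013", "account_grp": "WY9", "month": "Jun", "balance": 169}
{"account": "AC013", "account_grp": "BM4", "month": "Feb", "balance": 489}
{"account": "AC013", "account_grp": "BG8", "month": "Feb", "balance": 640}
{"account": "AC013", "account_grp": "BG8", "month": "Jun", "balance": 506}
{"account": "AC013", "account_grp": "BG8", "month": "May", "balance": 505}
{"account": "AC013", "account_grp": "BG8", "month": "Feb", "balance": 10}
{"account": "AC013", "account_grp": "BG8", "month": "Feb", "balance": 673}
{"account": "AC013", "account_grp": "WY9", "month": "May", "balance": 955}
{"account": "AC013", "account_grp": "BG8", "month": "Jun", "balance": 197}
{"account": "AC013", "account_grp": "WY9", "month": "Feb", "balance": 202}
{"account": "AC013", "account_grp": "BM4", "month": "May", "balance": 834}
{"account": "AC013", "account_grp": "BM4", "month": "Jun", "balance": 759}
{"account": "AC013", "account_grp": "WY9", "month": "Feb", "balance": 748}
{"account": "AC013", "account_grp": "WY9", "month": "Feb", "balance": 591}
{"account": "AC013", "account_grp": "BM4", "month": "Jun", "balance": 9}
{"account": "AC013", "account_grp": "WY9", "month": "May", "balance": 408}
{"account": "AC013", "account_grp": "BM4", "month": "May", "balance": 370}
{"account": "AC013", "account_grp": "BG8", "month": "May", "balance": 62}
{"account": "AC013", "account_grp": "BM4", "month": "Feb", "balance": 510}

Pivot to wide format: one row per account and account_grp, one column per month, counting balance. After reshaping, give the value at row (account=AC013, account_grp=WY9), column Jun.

Rows with account=AC013, account_grp=WY9 and month=Jun: balance values are 601, 450, 457, 169.
4 rows match — count = 4.

4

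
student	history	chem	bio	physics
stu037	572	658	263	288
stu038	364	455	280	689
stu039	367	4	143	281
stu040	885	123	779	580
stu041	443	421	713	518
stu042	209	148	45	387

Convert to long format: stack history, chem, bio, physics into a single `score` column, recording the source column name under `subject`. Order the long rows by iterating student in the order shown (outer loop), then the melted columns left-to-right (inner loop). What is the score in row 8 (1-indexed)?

24 rows total (6 × 4). Row 8: index ⌊(8-1)/4⌋ = 1 into student → stu038; (8-1) mod 4 = 3 into the melted columns → physics.
So row 8 is (stu038, physics, 689); score = 689.

689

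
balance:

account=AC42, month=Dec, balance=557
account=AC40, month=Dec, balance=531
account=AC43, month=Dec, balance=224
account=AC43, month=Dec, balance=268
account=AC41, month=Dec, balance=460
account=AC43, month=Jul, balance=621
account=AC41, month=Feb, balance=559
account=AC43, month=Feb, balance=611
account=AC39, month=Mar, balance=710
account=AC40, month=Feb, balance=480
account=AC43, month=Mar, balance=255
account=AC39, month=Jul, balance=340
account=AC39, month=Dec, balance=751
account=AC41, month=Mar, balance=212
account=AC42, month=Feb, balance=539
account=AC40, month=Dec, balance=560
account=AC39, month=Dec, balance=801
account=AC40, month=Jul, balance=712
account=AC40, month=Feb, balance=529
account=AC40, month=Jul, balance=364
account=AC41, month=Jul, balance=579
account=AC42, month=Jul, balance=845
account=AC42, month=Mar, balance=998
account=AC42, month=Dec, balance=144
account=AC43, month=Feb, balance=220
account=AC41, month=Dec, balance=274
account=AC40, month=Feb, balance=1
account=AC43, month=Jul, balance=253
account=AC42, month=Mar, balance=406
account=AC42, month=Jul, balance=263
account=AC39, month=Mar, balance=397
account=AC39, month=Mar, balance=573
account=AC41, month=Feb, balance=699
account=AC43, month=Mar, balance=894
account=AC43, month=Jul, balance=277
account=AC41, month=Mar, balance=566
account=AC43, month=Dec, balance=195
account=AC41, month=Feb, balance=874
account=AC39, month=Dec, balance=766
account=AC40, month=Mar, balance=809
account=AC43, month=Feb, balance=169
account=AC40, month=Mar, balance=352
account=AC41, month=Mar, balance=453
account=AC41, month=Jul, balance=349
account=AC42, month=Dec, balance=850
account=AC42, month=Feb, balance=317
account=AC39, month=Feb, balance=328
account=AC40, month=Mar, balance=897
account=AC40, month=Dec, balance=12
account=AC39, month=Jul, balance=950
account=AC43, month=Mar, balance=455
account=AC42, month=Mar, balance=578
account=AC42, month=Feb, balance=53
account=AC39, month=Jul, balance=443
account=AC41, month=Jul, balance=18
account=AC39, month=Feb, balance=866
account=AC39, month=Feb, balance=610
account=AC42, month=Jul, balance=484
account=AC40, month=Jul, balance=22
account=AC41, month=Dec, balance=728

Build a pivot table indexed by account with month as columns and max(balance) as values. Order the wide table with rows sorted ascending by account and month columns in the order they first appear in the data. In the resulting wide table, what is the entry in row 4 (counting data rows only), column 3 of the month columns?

539

With rows sorted ascending by account, row 4 is account=AC42. month columns in first-appearance order: Dec, Jul, Feb, Mar; column 3 is Feb.
Long rows with account=AC42, month=Feb: max(539, 317, 53) = 539.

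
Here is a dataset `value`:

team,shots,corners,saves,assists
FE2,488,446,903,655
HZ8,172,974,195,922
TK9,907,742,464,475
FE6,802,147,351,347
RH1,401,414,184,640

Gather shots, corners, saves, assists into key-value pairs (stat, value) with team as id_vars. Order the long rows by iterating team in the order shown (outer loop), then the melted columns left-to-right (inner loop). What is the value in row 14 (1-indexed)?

20 rows total (5 × 4). Row 14: index ⌊(14-1)/4⌋ = 3 into team → FE6; (14-1) mod 4 = 1 into the melted columns → corners.
So row 14 is (FE6, corners, 147); value = 147.

147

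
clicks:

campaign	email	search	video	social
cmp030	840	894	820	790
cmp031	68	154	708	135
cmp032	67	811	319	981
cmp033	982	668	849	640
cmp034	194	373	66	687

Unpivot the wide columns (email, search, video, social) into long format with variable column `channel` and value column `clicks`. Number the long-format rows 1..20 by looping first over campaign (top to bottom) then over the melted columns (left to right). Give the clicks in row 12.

981

20 rows total (5 × 4). Row 12: index ⌊(12-1)/4⌋ = 2 into campaign → cmp032; (12-1) mod 4 = 3 into the melted columns → social.
So row 12 is (cmp032, social, 981); clicks = 981.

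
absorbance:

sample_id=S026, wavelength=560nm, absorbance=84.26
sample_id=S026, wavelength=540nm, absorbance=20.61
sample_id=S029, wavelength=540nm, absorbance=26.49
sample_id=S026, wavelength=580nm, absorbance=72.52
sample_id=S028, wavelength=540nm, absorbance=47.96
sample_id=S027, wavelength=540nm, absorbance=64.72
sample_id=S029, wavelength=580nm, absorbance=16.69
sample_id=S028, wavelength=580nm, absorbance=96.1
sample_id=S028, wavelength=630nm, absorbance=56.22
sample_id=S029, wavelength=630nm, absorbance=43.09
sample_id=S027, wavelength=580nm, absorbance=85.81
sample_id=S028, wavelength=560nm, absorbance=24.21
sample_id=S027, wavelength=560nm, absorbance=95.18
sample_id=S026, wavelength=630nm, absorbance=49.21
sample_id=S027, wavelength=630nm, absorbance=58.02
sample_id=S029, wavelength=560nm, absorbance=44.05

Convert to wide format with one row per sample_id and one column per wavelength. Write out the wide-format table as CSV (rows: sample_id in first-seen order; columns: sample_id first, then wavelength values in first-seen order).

Columns: sample_id plus the 4 distinct wavelength values (560nm, 540nm, 580nm, 630nm).
For example, row S026 column 560nm takes absorbance=84.26 from the long row (S026, 560nm).

sample_id,560nm,540nm,580nm,630nm
S026,84.26,20.61,72.52,49.21
S029,44.05,26.49,16.69,43.09
S028,24.21,47.96,96.1,56.22
S027,95.18,64.72,85.81,58.02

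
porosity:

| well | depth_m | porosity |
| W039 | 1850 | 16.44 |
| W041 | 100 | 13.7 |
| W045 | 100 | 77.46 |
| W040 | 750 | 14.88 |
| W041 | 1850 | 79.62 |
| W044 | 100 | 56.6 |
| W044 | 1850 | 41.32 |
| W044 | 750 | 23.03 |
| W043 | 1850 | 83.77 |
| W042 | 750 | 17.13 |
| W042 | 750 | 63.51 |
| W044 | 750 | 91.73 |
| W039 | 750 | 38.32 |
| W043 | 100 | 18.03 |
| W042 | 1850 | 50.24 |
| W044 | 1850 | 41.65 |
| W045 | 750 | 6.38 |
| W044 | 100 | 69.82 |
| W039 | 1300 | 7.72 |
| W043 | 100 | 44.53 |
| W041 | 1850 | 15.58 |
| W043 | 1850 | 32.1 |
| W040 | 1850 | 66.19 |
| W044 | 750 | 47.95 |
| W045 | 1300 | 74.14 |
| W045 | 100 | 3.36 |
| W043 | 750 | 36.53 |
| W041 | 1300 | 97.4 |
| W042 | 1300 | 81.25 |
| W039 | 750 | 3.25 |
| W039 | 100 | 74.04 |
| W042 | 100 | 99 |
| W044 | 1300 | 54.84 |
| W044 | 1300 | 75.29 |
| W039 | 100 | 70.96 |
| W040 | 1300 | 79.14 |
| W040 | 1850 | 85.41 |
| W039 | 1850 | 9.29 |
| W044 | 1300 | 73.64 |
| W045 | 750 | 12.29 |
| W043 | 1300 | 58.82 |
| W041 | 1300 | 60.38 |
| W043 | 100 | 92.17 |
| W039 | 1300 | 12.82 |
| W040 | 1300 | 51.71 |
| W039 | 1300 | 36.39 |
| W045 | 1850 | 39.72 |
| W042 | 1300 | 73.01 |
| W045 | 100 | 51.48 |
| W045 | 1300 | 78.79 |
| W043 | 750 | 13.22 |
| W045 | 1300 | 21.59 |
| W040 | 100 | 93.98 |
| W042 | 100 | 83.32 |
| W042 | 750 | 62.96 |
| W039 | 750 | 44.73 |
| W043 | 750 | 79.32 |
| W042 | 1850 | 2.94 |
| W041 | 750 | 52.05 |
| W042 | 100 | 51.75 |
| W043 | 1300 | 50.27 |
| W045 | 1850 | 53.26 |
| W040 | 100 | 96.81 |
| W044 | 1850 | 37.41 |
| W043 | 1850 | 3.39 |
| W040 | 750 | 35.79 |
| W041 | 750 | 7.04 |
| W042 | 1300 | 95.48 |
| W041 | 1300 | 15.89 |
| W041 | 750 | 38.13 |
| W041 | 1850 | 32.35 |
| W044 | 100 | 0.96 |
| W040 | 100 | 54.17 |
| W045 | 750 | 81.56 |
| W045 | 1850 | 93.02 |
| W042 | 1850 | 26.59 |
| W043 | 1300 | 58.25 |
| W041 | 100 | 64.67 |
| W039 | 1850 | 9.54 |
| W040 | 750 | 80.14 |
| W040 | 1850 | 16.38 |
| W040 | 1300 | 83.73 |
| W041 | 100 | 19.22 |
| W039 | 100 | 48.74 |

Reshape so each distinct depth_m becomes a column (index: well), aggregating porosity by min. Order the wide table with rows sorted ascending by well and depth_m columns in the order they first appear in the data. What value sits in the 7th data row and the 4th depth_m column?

With rows sorted ascending by well, row 7 is well=W045. depth_m columns in first-appearance order: 1850, 100, 750, 1300; column 4 is 1300.
Long rows with well=W045, depth_m=1300: min(74.14, 78.79, 21.59) = 21.59.

21.59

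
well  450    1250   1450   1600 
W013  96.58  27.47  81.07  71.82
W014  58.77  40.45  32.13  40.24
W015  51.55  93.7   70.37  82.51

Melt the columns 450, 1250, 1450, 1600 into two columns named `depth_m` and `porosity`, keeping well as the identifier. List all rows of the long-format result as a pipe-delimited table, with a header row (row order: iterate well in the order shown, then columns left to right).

Each (well, column) pair becomes one row: 3 × 4 = 12 rows.
For example, (W013, 450) → porosity=96.58.

| well | depth_m | porosity |
| W013 | 450 | 96.58 |
| W013 | 1250 | 27.47 |
| W013 | 1450 | 81.07 |
| W013 | 1600 | 71.82 |
| W014 | 450 | 58.77 |
| W014 | 1250 | 40.45 |
| W014 | 1450 | 32.13 |
| W014 | 1600 | 40.24 |
| W015 | 450 | 51.55 |
| W015 | 1250 | 93.7 |
| W015 | 1450 | 70.37 |
| W015 | 1600 | 82.51 |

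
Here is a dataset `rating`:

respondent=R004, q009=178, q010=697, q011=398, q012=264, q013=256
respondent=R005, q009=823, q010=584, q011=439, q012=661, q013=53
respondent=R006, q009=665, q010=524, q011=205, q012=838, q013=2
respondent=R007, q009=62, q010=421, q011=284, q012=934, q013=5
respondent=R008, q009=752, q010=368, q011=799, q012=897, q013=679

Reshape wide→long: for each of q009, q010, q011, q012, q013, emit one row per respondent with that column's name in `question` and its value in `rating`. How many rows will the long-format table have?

5 respondent values × 5 melted columns = 25 rows.

25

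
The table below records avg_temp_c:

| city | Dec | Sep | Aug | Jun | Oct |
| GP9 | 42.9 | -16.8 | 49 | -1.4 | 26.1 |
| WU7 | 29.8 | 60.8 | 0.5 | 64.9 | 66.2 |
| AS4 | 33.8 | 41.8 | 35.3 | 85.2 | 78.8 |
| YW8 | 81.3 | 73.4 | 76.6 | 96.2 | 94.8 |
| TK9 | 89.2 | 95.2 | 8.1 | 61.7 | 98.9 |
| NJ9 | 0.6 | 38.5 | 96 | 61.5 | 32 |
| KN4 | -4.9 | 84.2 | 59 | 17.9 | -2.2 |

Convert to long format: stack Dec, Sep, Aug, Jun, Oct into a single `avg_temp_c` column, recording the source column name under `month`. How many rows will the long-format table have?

35

7 city values × 5 melted columns = 35 rows.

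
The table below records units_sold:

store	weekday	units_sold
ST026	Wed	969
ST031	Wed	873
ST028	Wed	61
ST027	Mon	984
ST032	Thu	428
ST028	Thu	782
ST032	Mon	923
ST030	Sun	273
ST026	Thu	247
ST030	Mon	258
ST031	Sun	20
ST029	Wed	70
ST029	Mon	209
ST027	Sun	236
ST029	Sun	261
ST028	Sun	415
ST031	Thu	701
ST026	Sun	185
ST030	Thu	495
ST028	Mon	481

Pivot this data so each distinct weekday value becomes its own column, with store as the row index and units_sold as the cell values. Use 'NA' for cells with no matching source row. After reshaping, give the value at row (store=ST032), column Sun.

No long-format row has store=ST032 and weekday=Sun, so the cell is NA.

NA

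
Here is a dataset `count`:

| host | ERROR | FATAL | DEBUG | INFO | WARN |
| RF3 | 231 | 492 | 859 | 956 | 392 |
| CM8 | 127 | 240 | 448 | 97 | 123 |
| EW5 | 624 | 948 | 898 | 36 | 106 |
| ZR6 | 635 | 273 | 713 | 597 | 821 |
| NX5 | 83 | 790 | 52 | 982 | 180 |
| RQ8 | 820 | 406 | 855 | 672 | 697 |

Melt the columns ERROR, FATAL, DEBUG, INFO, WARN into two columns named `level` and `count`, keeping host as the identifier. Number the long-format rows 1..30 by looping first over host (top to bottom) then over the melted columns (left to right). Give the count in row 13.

30 rows total (6 × 5). Row 13: index ⌊(13-1)/5⌋ = 2 into host → EW5; (13-1) mod 5 = 2 into the melted columns → DEBUG.
So row 13 is (EW5, DEBUG, 898); count = 898.

898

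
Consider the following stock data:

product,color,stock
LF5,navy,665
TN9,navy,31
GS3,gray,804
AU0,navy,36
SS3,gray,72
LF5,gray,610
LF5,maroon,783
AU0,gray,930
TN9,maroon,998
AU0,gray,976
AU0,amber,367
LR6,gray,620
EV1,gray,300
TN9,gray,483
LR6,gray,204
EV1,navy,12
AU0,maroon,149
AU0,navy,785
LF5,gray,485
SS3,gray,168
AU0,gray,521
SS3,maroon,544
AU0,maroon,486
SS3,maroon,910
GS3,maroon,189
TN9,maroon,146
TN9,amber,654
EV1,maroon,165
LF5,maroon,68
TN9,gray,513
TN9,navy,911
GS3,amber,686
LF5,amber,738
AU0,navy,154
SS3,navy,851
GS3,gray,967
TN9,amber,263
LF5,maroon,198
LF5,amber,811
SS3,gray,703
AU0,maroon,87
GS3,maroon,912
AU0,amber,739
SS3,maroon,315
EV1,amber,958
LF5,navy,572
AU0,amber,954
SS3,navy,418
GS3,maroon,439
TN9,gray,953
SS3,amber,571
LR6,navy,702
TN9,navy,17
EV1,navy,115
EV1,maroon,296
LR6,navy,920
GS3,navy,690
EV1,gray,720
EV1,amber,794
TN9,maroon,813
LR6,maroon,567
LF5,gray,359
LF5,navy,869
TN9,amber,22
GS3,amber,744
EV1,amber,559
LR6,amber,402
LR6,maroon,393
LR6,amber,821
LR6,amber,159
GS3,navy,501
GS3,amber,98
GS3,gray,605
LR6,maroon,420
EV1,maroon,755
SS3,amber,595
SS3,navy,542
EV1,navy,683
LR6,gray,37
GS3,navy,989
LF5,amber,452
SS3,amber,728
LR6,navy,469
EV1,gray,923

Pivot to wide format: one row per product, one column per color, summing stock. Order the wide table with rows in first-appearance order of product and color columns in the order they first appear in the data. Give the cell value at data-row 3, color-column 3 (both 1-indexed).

1540

With rows in first-appearance order of product, row 3 is product=GS3. color columns in first-appearance order: navy, gray, maroon, amber; column 3 is maroon.
Long rows with product=GS3, color=maroon: 189 + 912 + 439 = 1540.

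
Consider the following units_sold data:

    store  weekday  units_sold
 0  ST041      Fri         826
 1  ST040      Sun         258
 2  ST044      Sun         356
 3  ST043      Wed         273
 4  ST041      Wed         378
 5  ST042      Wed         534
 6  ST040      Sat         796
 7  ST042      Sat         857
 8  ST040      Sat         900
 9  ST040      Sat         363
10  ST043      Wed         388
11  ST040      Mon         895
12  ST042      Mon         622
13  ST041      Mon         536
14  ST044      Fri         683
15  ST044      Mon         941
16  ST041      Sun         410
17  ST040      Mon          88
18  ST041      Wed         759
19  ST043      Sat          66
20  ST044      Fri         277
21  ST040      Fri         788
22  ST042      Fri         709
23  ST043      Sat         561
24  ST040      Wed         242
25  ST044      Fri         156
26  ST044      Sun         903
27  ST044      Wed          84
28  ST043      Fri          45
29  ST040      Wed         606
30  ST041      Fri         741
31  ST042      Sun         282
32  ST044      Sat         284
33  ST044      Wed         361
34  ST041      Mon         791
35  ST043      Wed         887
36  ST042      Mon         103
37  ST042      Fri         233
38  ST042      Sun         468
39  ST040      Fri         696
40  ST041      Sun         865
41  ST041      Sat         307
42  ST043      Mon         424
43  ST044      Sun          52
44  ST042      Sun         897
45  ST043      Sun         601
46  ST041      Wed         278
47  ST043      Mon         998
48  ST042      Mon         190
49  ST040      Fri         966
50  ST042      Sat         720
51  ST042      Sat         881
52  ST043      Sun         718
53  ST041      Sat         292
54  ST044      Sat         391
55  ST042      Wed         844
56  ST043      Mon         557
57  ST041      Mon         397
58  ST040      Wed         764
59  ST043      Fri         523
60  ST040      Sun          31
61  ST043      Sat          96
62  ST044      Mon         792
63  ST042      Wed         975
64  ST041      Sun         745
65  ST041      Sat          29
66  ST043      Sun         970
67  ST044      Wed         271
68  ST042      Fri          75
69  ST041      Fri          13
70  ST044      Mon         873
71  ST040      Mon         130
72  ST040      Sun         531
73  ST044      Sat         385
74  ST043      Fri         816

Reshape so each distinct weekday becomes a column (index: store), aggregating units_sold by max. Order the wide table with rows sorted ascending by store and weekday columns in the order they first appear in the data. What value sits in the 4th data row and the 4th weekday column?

561

With rows sorted ascending by store, row 4 is store=ST043. weekday columns in first-appearance order: Fri, Sun, Wed, Sat, Mon; column 4 is Sat.
Long rows with store=ST043, weekday=Sat: max(66, 561, 96) = 561.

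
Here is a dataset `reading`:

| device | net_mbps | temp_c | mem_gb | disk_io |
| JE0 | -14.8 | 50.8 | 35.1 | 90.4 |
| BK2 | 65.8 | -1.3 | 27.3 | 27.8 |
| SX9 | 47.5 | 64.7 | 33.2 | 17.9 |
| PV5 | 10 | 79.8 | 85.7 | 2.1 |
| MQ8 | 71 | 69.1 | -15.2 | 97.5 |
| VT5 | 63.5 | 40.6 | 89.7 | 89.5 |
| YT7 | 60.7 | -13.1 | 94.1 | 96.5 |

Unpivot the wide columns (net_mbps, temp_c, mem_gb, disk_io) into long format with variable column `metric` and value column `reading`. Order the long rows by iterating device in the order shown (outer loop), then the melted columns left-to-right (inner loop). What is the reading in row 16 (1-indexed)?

28 rows total (7 × 4). Row 16: index ⌊(16-1)/4⌋ = 3 into device → PV5; (16-1) mod 4 = 3 into the melted columns → disk_io.
So row 16 is (PV5, disk_io, 2.1); reading = 2.1.

2.1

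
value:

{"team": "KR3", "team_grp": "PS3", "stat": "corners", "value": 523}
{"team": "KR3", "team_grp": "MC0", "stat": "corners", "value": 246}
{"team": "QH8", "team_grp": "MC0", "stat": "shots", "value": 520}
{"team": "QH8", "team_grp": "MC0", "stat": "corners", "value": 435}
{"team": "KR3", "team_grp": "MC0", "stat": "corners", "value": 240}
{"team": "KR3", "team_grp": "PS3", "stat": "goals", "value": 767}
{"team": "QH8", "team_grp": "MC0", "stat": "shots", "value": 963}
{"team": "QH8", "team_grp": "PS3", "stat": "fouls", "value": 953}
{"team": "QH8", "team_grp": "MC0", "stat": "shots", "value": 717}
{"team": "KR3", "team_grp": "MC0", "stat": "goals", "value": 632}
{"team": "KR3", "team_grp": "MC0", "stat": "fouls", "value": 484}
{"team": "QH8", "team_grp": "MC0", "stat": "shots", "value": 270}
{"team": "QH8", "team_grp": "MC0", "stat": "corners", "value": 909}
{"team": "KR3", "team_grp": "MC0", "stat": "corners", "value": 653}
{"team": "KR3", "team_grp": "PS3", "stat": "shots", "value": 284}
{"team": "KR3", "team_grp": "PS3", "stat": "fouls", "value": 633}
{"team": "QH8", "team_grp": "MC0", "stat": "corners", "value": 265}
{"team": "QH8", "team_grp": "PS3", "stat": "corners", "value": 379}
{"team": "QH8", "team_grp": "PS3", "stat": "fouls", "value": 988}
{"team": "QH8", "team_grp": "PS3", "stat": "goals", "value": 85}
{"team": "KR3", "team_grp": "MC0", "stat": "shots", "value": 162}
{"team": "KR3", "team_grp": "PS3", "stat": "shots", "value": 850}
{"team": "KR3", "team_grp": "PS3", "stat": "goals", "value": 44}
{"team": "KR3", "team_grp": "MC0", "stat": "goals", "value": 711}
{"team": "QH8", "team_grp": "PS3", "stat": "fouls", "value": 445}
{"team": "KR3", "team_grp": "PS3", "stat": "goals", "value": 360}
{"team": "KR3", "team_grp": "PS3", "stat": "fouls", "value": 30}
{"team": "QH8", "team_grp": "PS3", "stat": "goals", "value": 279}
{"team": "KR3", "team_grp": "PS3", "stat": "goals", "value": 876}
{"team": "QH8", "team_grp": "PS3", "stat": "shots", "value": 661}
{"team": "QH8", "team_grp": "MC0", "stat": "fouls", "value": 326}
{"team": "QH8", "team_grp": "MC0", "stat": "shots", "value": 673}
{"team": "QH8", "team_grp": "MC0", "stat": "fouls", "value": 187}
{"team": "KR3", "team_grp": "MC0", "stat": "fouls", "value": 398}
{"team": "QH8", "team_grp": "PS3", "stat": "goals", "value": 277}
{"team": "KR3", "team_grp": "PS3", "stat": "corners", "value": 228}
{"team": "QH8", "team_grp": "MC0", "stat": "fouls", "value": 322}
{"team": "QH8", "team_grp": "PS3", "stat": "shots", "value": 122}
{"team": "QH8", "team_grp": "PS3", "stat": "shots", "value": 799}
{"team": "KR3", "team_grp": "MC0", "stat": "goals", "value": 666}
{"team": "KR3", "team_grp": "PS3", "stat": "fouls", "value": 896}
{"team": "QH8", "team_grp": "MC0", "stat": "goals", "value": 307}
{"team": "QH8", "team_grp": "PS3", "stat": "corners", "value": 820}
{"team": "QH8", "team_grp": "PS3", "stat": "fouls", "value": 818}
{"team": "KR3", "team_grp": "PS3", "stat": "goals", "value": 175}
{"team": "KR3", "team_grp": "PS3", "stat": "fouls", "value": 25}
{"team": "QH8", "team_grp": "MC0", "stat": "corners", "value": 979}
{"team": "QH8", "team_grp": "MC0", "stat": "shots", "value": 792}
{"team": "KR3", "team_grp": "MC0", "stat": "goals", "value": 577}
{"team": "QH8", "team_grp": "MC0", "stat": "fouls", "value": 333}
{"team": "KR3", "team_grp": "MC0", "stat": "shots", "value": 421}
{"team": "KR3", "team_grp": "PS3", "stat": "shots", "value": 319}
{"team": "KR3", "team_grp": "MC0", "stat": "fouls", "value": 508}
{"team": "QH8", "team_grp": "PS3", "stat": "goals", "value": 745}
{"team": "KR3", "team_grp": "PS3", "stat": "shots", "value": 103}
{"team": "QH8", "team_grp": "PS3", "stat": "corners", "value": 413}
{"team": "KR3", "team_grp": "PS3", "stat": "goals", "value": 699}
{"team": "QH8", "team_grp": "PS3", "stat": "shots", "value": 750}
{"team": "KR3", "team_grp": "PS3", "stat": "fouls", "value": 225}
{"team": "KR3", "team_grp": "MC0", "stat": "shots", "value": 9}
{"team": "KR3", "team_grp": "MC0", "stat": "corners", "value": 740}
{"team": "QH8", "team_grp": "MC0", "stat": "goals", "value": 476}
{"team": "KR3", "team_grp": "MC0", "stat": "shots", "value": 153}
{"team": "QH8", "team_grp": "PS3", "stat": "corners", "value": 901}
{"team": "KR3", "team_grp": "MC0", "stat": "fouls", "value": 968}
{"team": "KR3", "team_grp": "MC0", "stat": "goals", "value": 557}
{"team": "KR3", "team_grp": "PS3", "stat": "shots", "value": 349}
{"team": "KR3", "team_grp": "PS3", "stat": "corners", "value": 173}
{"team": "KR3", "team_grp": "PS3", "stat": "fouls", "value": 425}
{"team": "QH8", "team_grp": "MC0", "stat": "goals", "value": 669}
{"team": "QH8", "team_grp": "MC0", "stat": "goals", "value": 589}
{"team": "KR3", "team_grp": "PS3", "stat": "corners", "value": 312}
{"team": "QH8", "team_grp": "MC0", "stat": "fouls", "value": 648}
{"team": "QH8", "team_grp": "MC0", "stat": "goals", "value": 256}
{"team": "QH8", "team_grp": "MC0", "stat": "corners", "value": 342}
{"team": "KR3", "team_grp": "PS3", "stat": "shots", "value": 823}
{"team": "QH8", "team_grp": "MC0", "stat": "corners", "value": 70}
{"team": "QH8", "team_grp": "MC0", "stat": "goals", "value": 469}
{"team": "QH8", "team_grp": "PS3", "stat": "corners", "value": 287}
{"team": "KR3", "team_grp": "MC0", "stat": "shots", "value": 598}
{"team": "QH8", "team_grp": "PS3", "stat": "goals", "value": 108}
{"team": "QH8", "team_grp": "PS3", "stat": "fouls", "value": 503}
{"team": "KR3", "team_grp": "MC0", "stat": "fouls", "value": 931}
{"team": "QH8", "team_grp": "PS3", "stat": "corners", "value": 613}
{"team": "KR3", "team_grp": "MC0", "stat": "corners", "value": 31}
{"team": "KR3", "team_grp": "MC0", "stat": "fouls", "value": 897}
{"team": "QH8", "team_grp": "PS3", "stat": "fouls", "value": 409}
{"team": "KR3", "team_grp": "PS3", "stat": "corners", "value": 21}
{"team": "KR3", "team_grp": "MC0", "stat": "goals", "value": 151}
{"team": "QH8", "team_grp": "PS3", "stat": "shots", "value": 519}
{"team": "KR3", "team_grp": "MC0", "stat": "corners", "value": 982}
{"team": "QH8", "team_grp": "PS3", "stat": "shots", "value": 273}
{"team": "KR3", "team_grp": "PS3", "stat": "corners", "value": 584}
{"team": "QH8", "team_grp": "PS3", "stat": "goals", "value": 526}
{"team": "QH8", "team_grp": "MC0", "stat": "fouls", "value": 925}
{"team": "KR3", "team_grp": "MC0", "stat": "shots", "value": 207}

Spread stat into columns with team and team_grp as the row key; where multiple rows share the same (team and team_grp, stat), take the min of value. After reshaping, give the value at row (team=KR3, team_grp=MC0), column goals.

Rows with team=KR3, team_grp=MC0 and stat=goals: value values are 632, 711, 666, 577, 557, 151.
min(632, 711, 666, 577, 557, 151) = 151.

151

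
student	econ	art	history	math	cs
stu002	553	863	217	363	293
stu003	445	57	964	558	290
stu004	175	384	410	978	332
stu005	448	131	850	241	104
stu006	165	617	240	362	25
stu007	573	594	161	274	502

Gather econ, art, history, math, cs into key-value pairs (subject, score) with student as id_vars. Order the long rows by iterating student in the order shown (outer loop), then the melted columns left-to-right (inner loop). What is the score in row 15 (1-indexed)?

30 rows total (6 × 5). Row 15: index ⌊(15-1)/5⌋ = 2 into student → stu004; (15-1) mod 5 = 4 into the melted columns → cs.
So row 15 is (stu004, cs, 332); score = 332.

332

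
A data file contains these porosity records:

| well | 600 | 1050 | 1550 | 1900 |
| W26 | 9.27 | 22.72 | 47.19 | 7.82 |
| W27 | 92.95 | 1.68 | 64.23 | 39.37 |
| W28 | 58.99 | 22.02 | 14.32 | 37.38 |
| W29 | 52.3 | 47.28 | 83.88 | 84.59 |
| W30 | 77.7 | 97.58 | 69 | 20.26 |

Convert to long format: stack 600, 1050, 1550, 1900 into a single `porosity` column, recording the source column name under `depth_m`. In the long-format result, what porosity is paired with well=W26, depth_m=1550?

47.19

Unpivoting turns each (well, wide-column) pair into one long row.
The wide cell at row W26, column 1550 holds 47.19, so the long row (W26, 1550) has porosity=47.19.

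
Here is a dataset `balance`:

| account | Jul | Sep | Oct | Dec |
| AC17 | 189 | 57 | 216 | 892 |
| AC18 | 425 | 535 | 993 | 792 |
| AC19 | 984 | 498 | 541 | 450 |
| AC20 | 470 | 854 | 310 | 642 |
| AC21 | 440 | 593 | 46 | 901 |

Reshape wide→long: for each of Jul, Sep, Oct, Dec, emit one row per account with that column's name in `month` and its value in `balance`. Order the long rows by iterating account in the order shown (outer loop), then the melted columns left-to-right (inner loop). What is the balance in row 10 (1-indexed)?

498

20 rows total (5 × 4). Row 10: index ⌊(10-1)/4⌋ = 2 into account → AC19; (10-1) mod 4 = 1 into the melted columns → Sep.
So row 10 is (AC19, Sep, 498); balance = 498.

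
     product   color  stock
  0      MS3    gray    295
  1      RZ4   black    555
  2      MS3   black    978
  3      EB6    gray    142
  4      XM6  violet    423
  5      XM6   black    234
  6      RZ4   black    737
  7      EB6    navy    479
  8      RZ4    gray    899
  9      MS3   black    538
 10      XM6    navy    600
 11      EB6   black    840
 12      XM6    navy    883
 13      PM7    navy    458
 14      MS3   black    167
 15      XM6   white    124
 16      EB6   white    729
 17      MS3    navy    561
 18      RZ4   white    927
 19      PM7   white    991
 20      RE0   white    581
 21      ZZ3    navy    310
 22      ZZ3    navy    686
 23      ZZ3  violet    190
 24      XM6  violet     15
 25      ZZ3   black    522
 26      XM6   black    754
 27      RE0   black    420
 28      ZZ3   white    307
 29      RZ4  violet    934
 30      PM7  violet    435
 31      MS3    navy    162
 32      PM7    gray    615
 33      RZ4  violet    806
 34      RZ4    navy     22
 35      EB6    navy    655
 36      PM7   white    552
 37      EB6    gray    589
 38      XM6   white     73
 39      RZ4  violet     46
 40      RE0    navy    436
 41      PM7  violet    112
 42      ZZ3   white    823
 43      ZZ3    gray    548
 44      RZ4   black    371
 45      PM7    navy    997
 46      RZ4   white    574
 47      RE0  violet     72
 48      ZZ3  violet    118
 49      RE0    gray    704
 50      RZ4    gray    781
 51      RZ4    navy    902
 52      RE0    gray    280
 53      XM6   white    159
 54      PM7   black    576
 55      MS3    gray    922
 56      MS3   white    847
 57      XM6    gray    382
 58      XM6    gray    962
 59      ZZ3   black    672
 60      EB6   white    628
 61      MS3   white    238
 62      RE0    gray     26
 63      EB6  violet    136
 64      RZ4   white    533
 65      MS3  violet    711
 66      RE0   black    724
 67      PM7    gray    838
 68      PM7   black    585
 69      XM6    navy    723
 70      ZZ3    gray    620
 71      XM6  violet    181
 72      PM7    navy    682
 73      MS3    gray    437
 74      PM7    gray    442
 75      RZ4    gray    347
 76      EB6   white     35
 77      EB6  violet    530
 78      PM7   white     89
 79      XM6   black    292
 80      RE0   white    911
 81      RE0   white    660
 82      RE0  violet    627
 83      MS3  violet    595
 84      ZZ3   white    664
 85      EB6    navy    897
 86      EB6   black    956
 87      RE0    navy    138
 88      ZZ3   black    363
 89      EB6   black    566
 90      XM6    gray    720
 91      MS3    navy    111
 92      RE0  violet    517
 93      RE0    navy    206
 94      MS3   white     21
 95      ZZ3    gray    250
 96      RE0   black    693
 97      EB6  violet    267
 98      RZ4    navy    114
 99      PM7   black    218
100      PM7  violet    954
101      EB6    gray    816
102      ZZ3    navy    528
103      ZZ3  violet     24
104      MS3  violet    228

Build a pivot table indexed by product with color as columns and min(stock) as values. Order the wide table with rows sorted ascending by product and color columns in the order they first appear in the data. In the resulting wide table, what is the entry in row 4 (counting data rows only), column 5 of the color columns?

581

With rows sorted ascending by product, row 4 is product=RE0. color columns in first-appearance order: gray, black, violet, navy, white; column 5 is white.
Long rows with product=RE0, color=white: min(581, 911, 660) = 581.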